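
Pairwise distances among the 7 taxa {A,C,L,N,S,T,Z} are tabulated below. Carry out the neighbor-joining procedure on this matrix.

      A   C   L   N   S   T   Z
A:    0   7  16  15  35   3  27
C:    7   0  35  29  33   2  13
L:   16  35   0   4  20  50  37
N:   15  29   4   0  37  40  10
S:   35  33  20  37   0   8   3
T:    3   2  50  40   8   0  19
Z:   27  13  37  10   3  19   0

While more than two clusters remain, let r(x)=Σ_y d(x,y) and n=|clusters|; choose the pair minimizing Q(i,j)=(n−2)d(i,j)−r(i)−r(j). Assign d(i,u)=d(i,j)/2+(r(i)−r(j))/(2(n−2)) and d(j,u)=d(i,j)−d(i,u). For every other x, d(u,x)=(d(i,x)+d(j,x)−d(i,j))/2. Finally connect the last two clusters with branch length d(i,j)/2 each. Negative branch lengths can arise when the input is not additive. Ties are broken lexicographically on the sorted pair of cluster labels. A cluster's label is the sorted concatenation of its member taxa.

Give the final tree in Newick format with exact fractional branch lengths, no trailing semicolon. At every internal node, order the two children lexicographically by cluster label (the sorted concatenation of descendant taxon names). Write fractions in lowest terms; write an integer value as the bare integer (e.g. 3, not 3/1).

(((A:-1/16,((L:47/10,N:-7/10):91/6,(S:17/4,Z:-5/4):22/3):165/16):65/16,C:25/16):7/32,T:7/32)

step 1: merge (L,N) at d=4, Q=-277; branch lengths L→47/10, N→-7/10; new cluster LN
  updated: d(A,LN)=27/2, d(C,LN)=30, d(LN,S)=53/2, d(LN,T)=43, d(LN,Z)=43/2
step 2: merge (S,Z) at d=3, Q=-177; branch lengths S→17/4, Z→-5/4; new cluster SZ
  updated: d(A,SZ)=59/2, d(C,SZ)=43/2, d(LN,SZ)=45/2, d(SZ,T)=12
step 3: merge (LN,SZ) at d=45/2, Q=-127; branch lengths LN→91/6, SZ→22/3; new cluster LNSZ
  updated: d(A,LNSZ)=41/4, d(C,LNSZ)=29/2, d(LNSZ,T)=65/4
step 4: merge (A,LNSZ) at d=41/4, Q=-163/4; branch lengths A→-1/16, LNSZ→165/16; new cluster ALNSZ
  updated: d(ALNSZ,C)=45/8, d(ALNSZ,T)=9/2
step 5: merge (ALNSZ,C) at d=45/8, Q=-97/8; branch lengths ALNSZ→65/16, C→25/16; new cluster ACLNSZ
  updated: d(ACLNSZ,T)=7/16
step 6: merge (ACLNSZ,T) at d=7/16; branch lengths ACLNSZ→7/32, T→7/32; new cluster ACLNSTZ
final tree: (((A:-1/16,((L:47/10,N:-7/10):91/6,(S:17/4,Z:-5/4):22/3):165/16):65/16,C:25/16):7/32,T:7/32)
total length: 733/16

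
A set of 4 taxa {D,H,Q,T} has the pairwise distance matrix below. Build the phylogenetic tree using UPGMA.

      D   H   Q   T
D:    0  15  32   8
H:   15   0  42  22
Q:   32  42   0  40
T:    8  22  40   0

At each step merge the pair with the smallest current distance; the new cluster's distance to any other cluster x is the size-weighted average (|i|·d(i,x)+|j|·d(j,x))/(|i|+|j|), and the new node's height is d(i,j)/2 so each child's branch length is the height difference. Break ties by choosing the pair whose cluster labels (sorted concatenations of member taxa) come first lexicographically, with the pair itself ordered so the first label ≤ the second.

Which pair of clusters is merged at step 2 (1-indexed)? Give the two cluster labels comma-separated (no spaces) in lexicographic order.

DT,H

iteration 1: select D,T (d=8); attach at lengths (4, 4); label the merged cluster DT
  updated: d(DT,H)=37/2, d(DT,Q)=36
iteration 2: select DT,H (d=37/2); attach at lengths (21/4, 37/4); label the merged cluster DHT
  updated: d(DHT,Q)=38
iteration 3: select DHT,Q (d=38); attach at lengths (39/4, 19); label the merged cluster DHQT
final tree: (((D:4,T:4):21/4,H:37/4):39/4,Q:19)
total length: 205/4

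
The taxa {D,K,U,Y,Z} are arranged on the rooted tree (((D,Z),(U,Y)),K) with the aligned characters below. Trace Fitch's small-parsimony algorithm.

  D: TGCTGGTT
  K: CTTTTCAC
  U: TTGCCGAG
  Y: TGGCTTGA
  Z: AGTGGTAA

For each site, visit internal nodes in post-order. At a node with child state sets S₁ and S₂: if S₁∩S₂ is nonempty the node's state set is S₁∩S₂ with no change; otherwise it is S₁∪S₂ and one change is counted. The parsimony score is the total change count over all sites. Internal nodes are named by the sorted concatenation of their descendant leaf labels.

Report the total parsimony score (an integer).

18

DZ@0: {T} ∪ {A} = {A,T} (union, +1)
UY@0: {T} ∩ {T} = {T} (intersection, +0)
DUYZ@0: {A,T} ∩ {T} = {T} (intersection, +0)
DKUYZ@0: {T} ∪ {C} = {C,T} (union, +1)
DZ@1: {G} ∩ {G} = {G} (intersection, +0)
UY@1: {T} ∪ {G} = {G,T} (union, +1)
DUYZ@1: {G} ∩ {G,T} = {G} (intersection, +0)
DKUYZ@1: {G} ∪ {T} = {G,T} (union, +1)
DZ@2: {C} ∪ {T} = {C,T} (union, +1)
UY@2: {G} ∩ {G} = {G} (intersection, +0)
DUYZ@2: {C,T} ∪ {G} = {C,G,T} (union, +1)
DKUYZ@2: {C,G,T} ∩ {T} = {T} (intersection, +0)
DZ@3: {T} ∪ {G} = {G,T} (union, +1)
UY@3: {C} ∩ {C} = {C} (intersection, +0)
DUYZ@3: {G,T} ∪ {C} = {C,G,T} (union, +1)
DKUYZ@3: {C,G,T} ∩ {T} = {T} (intersection, +0)
DZ@4: {G} ∩ {G} = {G} (intersection, +0)
UY@4: {C} ∪ {T} = {C,T} (union, +1)
DUYZ@4: {G} ∪ {C,T} = {C,G,T} (union, +1)
DKUYZ@4: {C,G,T} ∩ {T} = {T} (intersection, +0)
DZ@5: {G} ∪ {T} = {G,T} (union, +1)
UY@5: {G} ∪ {T} = {G,T} (union, +1)
DUYZ@5: {G,T} ∩ {G,T} = {G,T} (intersection, +0)
DKUYZ@5: {G,T} ∪ {C} = {C,G,T} (union, +1)
DZ@6: {T} ∪ {A} = {A,T} (union, +1)
UY@6: {A} ∪ {G} = {A,G} (union, +1)
DUYZ@6: {A,T} ∩ {A,G} = {A} (intersection, +0)
DKUYZ@6: {A} ∩ {A} = {A} (intersection, +0)
DZ@7: {T} ∪ {A} = {A,T} (union, +1)
UY@7: {G} ∪ {A} = {A,G} (union, +1)
DUYZ@7: {A,T} ∩ {A,G} = {A} (intersection, +0)
DKUYZ@7: {A} ∪ {C} = {A,C} (union, +1)
per-site changes: [2, 2, 2, 2, 2, 3, 2, 3]; total = 18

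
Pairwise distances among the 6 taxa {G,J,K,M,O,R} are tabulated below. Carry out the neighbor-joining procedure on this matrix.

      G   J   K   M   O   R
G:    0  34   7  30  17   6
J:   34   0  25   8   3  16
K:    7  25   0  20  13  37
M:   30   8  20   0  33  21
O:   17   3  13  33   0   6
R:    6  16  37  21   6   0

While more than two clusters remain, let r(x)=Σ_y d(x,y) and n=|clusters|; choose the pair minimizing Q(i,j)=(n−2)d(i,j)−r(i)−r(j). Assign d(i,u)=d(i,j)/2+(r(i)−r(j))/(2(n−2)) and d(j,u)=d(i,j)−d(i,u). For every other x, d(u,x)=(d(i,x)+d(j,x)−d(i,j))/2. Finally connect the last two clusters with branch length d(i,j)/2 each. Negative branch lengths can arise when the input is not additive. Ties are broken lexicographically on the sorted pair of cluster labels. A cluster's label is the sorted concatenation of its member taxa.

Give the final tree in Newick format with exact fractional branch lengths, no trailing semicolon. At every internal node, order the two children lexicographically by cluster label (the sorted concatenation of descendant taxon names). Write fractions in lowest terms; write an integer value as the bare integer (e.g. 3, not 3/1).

((((G:5/2,K:9/2):81/8,(J:-13/12,M:109/12):77/8):13/8,O:5/4):19/8,R:19/8)

step 1: merge (G,K) at d=7, Q=-168; branch lengths G→5/2, K→9/2; new cluster GK
  updated: d(GK,J)=26, d(GK,M)=43/2, d(GK,O)=23/2, d(GK,R)=18
step 2: merge (J,M) at d=8, Q=-225/2; branch lengths J→-13/12, M→109/12; new cluster JM
  updated: d(GK,JM)=79/4, d(JM,O)=14, d(JM,R)=29/2
step 3: merge (GK,JM) at d=79/4, Q=-58; branch lengths GK→81/8, JM→77/8; new cluster GJKM
  updated: d(GJKM,O)=23/8, d(GJKM,R)=51/8
step 4: merge (GJKM,O) at d=23/8, Q=-61/4; branch lengths GJKM→13/8, O→5/4; new cluster GJKMO
  updated: d(GJKMO,R)=19/4
step 5: merge (GJKMO,R) at d=19/4; branch lengths GJKMO→19/8, R→19/8; new cluster GJKMOR
final tree: ((((G:5/2,K:9/2):81/8,(J:-13/12,M:109/12):77/8):13/8,O:5/4):19/8,R:19/8)
total length: 339/8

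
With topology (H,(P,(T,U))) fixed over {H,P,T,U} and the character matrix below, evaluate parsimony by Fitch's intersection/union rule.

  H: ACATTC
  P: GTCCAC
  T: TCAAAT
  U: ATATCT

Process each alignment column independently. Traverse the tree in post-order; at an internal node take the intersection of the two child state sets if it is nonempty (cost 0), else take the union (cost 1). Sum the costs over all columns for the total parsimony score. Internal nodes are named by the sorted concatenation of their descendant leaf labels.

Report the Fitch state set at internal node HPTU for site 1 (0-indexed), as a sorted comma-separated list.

TU@0: {T} ∪ {A} = {A,T} (union, +1)
PTU@0: {G} ∪ {A,T} = {A,G,T} (union, +1)
HPTU@0: {A} ∩ {A,G,T} = {A} (intersection, +0)
TU@1: {C} ∪ {T} = {C,T} (union, +1)
PTU@1: {T} ∩ {C,T} = {T} (intersection, +0)
HPTU@1: {C} ∪ {T} = {C,T} (union, +1)
TU@2: {A} ∩ {A} = {A} (intersection, +0)
PTU@2: {C} ∪ {A} = {A,C} (union, +1)
HPTU@2: {A} ∩ {A,C} = {A} (intersection, +0)
TU@3: {A} ∪ {T} = {A,T} (union, +1)
PTU@3: {C} ∪ {A,T} = {A,C,T} (union, +1)
HPTU@3: {T} ∩ {A,C,T} = {T} (intersection, +0)
TU@4: {A} ∪ {C} = {A,C} (union, +1)
PTU@4: {A} ∩ {A,C} = {A} (intersection, +0)
HPTU@4: {T} ∪ {A} = {A,T} (union, +1)
TU@5: {T} ∩ {T} = {T} (intersection, +0)
PTU@5: {C} ∪ {T} = {C,T} (union, +1)
HPTU@5: {C} ∩ {C,T} = {C} (intersection, +0)
per-site changes: [2, 2, 1, 2, 2, 1]; total = 10

C,T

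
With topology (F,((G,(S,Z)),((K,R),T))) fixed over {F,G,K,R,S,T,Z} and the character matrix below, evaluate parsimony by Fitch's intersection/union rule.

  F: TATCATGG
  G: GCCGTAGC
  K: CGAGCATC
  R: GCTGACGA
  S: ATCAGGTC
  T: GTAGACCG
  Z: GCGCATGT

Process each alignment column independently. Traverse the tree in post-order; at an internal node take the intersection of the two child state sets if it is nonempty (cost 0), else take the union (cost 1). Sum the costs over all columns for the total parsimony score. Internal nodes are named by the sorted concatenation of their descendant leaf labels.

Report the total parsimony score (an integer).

28

SZ@0: {A} ∪ {G} = {A,G} (union, +1)
GSZ@0: {G} ∩ {A,G} = {G} (intersection, +0)
KR@0: {C} ∪ {G} = {C,G} (union, +1)
KRT@0: {C,G} ∩ {G} = {G} (intersection, +0)
GKRSTZ@0: {G} ∩ {G} = {G} (intersection, +0)
FGKRSTZ@0: {T} ∪ {G} = {G,T} (union, +1)
SZ@1: {T} ∪ {C} = {C,T} (union, +1)
GSZ@1: {C} ∩ {C,T} = {C} (intersection, +0)
KR@1: {G} ∪ {C} = {C,G} (union, +1)
KRT@1: {C,G} ∪ {T} = {C,G,T} (union, +1)
GKRSTZ@1: {C} ∩ {C,G,T} = {C} (intersection, +0)
FGKRSTZ@1: {A} ∪ {C} = {A,C} (union, +1)
SZ@2: {C} ∪ {G} = {C,G} (union, +1)
GSZ@2: {C} ∩ {C,G} = {C} (intersection, +0)
KR@2: {A} ∪ {T} = {A,T} (union, +1)
KRT@2: {A,T} ∩ {A} = {A} (intersection, +0)
GKRSTZ@2: {C} ∪ {A} = {A,C} (union, +1)
FGKRSTZ@2: {T} ∪ {A,C} = {A,C,T} (union, +1)
SZ@3: {A} ∪ {C} = {A,C} (union, +1)
GSZ@3: {G} ∪ {A,C} = {A,C,G} (union, +1)
KR@3: {G} ∩ {G} = {G} (intersection, +0)
KRT@3: {G} ∩ {G} = {G} (intersection, +0)
GKRSTZ@3: {A,C,G} ∩ {G} = {G} (intersection, +0)
FGKRSTZ@3: {C} ∪ {G} = {C,G} (union, +1)
SZ@4: {G} ∪ {A} = {A,G} (union, +1)
GSZ@4: {T} ∪ {A,G} = {A,G,T} (union, +1)
KR@4: {C} ∪ {A} = {A,C} (union, +1)
KRT@4: {A,C} ∩ {A} = {A} (intersection, +0)
GKRSTZ@4: {A,G,T} ∩ {A} = {A} (intersection, +0)
FGKRSTZ@4: {A} ∩ {A} = {A} (intersection, +0)
SZ@5: {G} ∪ {T} = {G,T} (union, +1)
GSZ@5: {A} ∪ {G,T} = {A,G,T} (union, +1)
KR@5: {A} ∪ {C} = {A,C} (union, +1)
KRT@5: {A,C} ∩ {C} = {C} (intersection, +0)
GKRSTZ@5: {A,G,T} ∪ {C} = {A,C,G,T} (union, +1)
FGKRSTZ@5: {T} ∩ {A,C,G,T} = {T} (intersection, +0)
SZ@6: {T} ∪ {G} = {G,T} (union, +1)
GSZ@6: {G} ∩ {G,T} = {G} (intersection, +0)
KR@6: {T} ∪ {G} = {G,T} (union, +1)
KRT@6: {G,T} ∪ {C} = {C,G,T} (union, +1)
GKRSTZ@6: {G} ∩ {C,G,T} = {G} (intersection, +0)
FGKRSTZ@6: {G} ∩ {G} = {G} (intersection, +0)
SZ@7: {C} ∪ {T} = {C,T} (union, +1)
GSZ@7: {C} ∩ {C,T} = {C} (intersection, +0)
KR@7: {C} ∪ {A} = {A,C} (union, +1)
KRT@7: {A,C} ∪ {G} = {A,C,G} (union, +1)
GKRSTZ@7: {C} ∩ {A,C,G} = {C} (intersection, +0)
FGKRSTZ@7: {G} ∪ {C} = {C,G} (union, +1)
per-site changes: [3, 4, 4, 3, 3, 4, 3, 4]; total = 28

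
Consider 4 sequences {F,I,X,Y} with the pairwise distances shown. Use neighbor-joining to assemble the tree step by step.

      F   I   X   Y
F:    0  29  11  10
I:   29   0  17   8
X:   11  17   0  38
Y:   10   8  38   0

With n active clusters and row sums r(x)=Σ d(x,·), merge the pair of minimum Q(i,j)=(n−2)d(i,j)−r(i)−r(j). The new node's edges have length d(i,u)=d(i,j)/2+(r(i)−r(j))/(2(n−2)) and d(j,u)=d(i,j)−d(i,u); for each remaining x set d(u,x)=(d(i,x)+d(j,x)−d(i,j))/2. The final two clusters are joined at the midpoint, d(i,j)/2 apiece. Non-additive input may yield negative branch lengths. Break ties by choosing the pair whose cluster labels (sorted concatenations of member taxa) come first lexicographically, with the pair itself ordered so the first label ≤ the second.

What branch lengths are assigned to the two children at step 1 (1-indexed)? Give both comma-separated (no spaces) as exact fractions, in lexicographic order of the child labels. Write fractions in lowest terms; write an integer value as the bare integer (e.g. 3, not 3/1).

3/2,19/2

1. join F+X (d=11, Q=-94) ⇒ FX; edges |F|=3/2, |X|=19/2
  updated: d(FX,I)=35/2, d(FX,Y)=37/2
2. join FX+I (d=35/2, Q=-44) ⇒ FIX; edges |FX|=14, |I|=7/2
  updated: d(FIX,Y)=9/2
3. join FIX+Y (d=9/2) ⇒ FIXY; edges |FIX|=9/4, |Y|=9/4
final tree: (((F:3/2,X:19/2):14,I:7/2):9/4,Y:9/4)
total length: 33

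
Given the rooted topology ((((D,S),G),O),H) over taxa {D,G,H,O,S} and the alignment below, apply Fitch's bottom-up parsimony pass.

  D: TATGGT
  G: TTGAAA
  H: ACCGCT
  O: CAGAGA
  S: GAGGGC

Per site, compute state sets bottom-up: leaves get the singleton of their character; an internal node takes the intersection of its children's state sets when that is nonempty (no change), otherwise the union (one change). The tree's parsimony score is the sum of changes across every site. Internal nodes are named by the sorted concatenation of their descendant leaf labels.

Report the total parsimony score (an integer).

DS@0: {T} ∪ {G} = {G,T} (union, +1)
DGS@0: {G,T} ∩ {T} = {T} (intersection, +0)
DGOS@0: {T} ∪ {C} = {C,T} (union, +1)
DGHOS@0: {C,T} ∪ {A} = {A,C,T} (union, +1)
DS@1: {A} ∩ {A} = {A} (intersection, +0)
DGS@1: {A} ∪ {T} = {A,T} (union, +1)
DGOS@1: {A,T} ∩ {A} = {A} (intersection, +0)
DGHOS@1: {A} ∪ {C} = {A,C} (union, +1)
DS@2: {T} ∪ {G} = {G,T} (union, +1)
DGS@2: {G,T} ∩ {G} = {G} (intersection, +0)
DGOS@2: {G} ∩ {G} = {G} (intersection, +0)
DGHOS@2: {G} ∪ {C} = {C,G} (union, +1)
DS@3: {G} ∩ {G} = {G} (intersection, +0)
DGS@3: {G} ∪ {A} = {A,G} (union, +1)
DGOS@3: {A,G} ∩ {A} = {A} (intersection, +0)
DGHOS@3: {A} ∪ {G} = {A,G} (union, +1)
DS@4: {G} ∩ {G} = {G} (intersection, +0)
DGS@4: {G} ∪ {A} = {A,G} (union, +1)
DGOS@4: {A,G} ∩ {G} = {G} (intersection, +0)
DGHOS@4: {G} ∪ {C} = {C,G} (union, +1)
DS@5: {T} ∪ {C} = {C,T} (union, +1)
DGS@5: {C,T} ∪ {A} = {A,C,T} (union, +1)
DGOS@5: {A,C,T} ∩ {A} = {A} (intersection, +0)
DGHOS@5: {A} ∪ {T} = {A,T} (union, +1)
per-site changes: [3, 2, 2, 2, 2, 3]; total = 14

14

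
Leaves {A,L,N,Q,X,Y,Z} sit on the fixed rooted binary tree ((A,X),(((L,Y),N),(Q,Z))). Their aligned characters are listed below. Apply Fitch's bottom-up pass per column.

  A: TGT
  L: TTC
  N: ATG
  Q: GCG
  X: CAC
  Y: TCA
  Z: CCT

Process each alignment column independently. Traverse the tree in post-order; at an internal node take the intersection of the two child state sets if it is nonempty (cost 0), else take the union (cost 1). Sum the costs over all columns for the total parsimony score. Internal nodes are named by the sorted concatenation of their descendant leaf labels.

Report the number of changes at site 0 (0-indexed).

4

site 0, node AX: A={T} ∪ X={C} → {C,T} (+1)
site 0, node LY: L={T} ∩ Y={T} → {T} (+0)
site 0, node LNY: LY={T} ∪ N={A} → {A,T} (+1)
site 0, node QZ: Q={G} ∪ Z={C} → {C,G} (+1)
site 0, node LNQYZ: LNY={A,T} ∪ QZ={C,G} → {A,C,G,T} (+1)
site 0, node ALNQXYZ: AX={C,T} ∩ LNQYZ={A,C,G,T} → {C,T} (+0)
site 1, node AX: A={G} ∪ X={A} → {A,G} (+1)
site 1, node LY: L={T} ∪ Y={C} → {C,T} (+1)
site 1, node LNY: LY={C,T} ∩ N={T} → {T} (+0)
site 1, node QZ: Q={C} ∩ Z={C} → {C} (+0)
site 1, node LNQYZ: LNY={T} ∪ QZ={C} → {C,T} (+1)
site 1, node ALNQXYZ: AX={A,G} ∪ LNQYZ={C,T} → {A,C,G,T} (+1)
site 2, node AX: A={T} ∪ X={C} → {C,T} (+1)
site 2, node LY: L={C} ∪ Y={A} → {A,C} (+1)
site 2, node LNY: LY={A,C} ∪ N={G} → {A,C,G} (+1)
site 2, node QZ: Q={G} ∪ Z={T} → {G,T} (+1)
site 2, node LNQYZ: LNY={A,C,G} ∩ QZ={G,T} → {G} (+0)
site 2, node ALNQXYZ: AX={C,T} ∪ LNQYZ={G} → {C,G,T} (+1)
per-site changes: [4, 4, 5]; total = 13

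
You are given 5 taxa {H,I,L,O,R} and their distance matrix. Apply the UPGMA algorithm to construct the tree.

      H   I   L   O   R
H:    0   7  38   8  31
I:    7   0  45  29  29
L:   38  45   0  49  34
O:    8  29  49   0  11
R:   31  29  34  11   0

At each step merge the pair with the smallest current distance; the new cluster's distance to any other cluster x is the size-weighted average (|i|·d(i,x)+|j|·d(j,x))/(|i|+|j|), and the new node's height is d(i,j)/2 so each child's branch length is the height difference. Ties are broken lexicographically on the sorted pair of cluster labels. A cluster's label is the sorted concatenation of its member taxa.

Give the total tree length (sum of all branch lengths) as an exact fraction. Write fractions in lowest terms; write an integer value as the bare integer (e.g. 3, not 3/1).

1. join H+I (d=7) ⇒ HI; edges |H|=7/2, |I|=7/2
  updated: d(HI,L)=83/2, d(HI,O)=37/2, d(HI,R)=30
2. join O+R (d=11) ⇒ OR; edges |O|=11/2, |R|=11/2
  updated: d(HI,OR)=97/4, d(L,OR)=83/2
3. join HI+OR (d=97/4) ⇒ HIOR; edges |HI|=69/8, |OR|=53/8
  updated: d(HIOR,L)=83/2
4. join HIOR+L (d=83/2) ⇒ HILOR; edges |HIOR|=69/8, |L|=83/4
final tree: (((H:7/2,I:7/2):69/8,(O:11/2,R:11/2):53/8):69/8,L:83/4)
total length: 501/8

501/8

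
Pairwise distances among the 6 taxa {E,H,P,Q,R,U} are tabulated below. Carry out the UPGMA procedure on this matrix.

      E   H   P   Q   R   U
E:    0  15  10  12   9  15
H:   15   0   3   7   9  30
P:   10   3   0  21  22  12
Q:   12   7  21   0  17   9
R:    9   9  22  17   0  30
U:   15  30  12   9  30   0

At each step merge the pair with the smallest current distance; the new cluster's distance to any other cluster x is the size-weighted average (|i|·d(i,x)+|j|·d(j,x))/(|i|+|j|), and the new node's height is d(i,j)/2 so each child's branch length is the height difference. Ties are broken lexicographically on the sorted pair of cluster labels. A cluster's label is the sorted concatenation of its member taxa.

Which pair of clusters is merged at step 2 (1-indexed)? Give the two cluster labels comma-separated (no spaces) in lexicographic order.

step 1: merge (H,P) at d=3; branch lengths H→3/2, P→3/2; new cluster HP
  updated: d(E,HP)=25/2, d(HP,Q)=14, d(HP,R)=31/2, d(HP,U)=21
step 2: merge (E,R) at d=9; branch lengths E→9/2, R→9/2; new cluster ER
  updated: d(ER,HP)=14, d(ER,Q)=29/2, d(ER,U)=45/2
step 3: merge (Q,U) at d=9; branch lengths Q→9/2, U→9/2; new cluster QU
  updated: d(ER,QU)=37/2, d(HP,QU)=35/2
step 4: merge (ER,HP) at d=14; branch lengths ER→5/2, HP→11/2; new cluster EHPR
  updated: d(EHPR,QU)=18
step 5: merge (EHPR,QU) at d=18; branch lengths EHPR→2, QU→9/2; new cluster EHPQRU
final tree: (((E:9/2,R:9/2):5/2,(H:3/2,P:3/2):11/2):2,(Q:9/2,U:9/2):9/2)
total length: 71/2

E,R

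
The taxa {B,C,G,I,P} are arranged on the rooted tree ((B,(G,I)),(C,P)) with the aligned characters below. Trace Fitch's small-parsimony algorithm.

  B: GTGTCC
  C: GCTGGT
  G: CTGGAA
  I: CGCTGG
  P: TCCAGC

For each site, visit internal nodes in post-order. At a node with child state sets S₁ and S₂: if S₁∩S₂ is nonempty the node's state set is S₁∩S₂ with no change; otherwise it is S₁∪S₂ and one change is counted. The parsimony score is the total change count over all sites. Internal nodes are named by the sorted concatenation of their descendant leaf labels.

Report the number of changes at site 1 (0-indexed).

GI@0: {C} ∩ {C} = {C} (intersection, +0)
BGI@0: {G} ∪ {C} = {C,G} (union, +1)
CP@0: {G} ∪ {T} = {G,T} (union, +1)
BCGIP@0: {C,G} ∩ {G,T} = {G} (intersection, +0)
GI@1: {T} ∪ {G} = {G,T} (union, +1)
BGI@1: {T} ∩ {G,T} = {T} (intersection, +0)
CP@1: {C} ∩ {C} = {C} (intersection, +0)
BCGIP@1: {T} ∪ {C} = {C,T} (union, +1)
GI@2: {G} ∪ {C} = {C,G} (union, +1)
BGI@2: {G} ∩ {C,G} = {G} (intersection, +0)
CP@2: {T} ∪ {C} = {C,T} (union, +1)
BCGIP@2: {G} ∪ {C,T} = {C,G,T} (union, +1)
GI@3: {G} ∪ {T} = {G,T} (union, +1)
BGI@3: {T} ∩ {G,T} = {T} (intersection, +0)
CP@3: {G} ∪ {A} = {A,G} (union, +1)
BCGIP@3: {T} ∪ {A,G} = {A,G,T} (union, +1)
GI@4: {A} ∪ {G} = {A,G} (union, +1)
BGI@4: {C} ∪ {A,G} = {A,C,G} (union, +1)
CP@4: {G} ∩ {G} = {G} (intersection, +0)
BCGIP@4: {A,C,G} ∩ {G} = {G} (intersection, +0)
GI@5: {A} ∪ {G} = {A,G} (union, +1)
BGI@5: {C} ∪ {A,G} = {A,C,G} (union, +1)
CP@5: {T} ∪ {C} = {C,T} (union, +1)
BCGIP@5: {A,C,G} ∩ {C,T} = {C} (intersection, +0)
per-site changes: [2, 2, 3, 3, 2, 3]; total = 15

2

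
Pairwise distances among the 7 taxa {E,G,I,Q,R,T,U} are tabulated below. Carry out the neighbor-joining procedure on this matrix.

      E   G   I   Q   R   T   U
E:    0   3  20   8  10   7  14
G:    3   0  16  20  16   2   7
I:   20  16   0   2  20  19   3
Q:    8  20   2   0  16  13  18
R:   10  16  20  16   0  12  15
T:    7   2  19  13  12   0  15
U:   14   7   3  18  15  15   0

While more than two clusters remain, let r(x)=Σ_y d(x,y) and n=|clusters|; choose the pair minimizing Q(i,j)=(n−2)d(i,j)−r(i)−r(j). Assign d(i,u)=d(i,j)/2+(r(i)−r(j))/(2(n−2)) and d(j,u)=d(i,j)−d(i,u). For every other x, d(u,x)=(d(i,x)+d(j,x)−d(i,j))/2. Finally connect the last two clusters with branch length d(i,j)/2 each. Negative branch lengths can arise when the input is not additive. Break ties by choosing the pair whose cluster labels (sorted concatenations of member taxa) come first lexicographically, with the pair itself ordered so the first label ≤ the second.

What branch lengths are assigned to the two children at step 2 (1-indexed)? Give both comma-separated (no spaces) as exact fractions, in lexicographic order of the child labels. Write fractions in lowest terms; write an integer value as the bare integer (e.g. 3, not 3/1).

49/8,27/8

1. join I+Q (d=2, Q=-147) ⇒ IQ; edges |I|=13/10, |Q|=7/10
  updated: d(E,IQ)=13, d(G,IQ)=17, d(IQ,R)=17, d(IQ,T)=15, d(IQ,U)=19/2
2. join IQ+U (d=19/2, Q=-94) ⇒ IQU; edges |IQ|=49/8, |U|=27/8
  updated: d(E,IQU)=35/4, d(G,IQU)=29/4, d(IQU,R)=45/4, d(IQU,T)=41/4
3. join G+T (d=2, Q=-107/2) ⇒ GT; edges |G|=1/2, |T|=3/2
  updated: d(E,GT)=4, d(GT,IQU)=31/4, d(GT,R)=13
4. join E+GT (d=4, Q=-79/2) ⇒ EGT; edges |E|=3/2, |GT|=5/2
  updated: d(EGT,IQU)=25/4, d(EGT,R)=19/2
5. join EGT+IQU (d=25/4, Q=-27) ⇒ EGIQTU; edges |EGT|=9/4, |IQU|=4
  updated: d(EGIQTU,R)=29/4
6. join EGIQTU+R (d=29/4) ⇒ EGIQRTU; edges |EGIQTU|=29/8, |R|=29/8
final tree: (((E:3/2,(G:1/2,T:3/2):5/2):9/4,((I:13/10,Q:7/10):49/8,U:27/8):4):29/8,R:29/8)
total length: 31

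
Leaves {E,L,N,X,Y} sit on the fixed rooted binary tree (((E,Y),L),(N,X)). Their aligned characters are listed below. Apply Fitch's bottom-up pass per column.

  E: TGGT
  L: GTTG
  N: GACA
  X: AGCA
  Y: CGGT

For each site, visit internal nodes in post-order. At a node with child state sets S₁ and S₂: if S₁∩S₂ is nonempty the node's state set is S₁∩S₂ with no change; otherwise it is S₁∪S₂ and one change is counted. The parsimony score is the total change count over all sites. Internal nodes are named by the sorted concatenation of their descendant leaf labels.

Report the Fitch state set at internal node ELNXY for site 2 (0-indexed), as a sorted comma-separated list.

site 0, node EY: E={T} ∪ Y={C} → {C,T} (+1)
site 0, node ELY: EY={C,T} ∪ L={G} → {C,G,T} (+1)
site 0, node NX: N={G} ∪ X={A} → {A,G} (+1)
site 0, node ELNXY: ELY={C,G,T} ∩ NX={A,G} → {G} (+0)
site 1, node EY: E={G} ∩ Y={G} → {G} (+0)
site 1, node ELY: EY={G} ∪ L={T} → {G,T} (+1)
site 1, node NX: N={A} ∪ X={G} → {A,G} (+1)
site 1, node ELNXY: ELY={G,T} ∩ NX={A,G} → {G} (+0)
site 2, node EY: E={G} ∩ Y={G} → {G} (+0)
site 2, node ELY: EY={G} ∪ L={T} → {G,T} (+1)
site 2, node NX: N={C} ∩ X={C} → {C} (+0)
site 2, node ELNXY: ELY={G,T} ∪ NX={C} → {C,G,T} (+1)
site 3, node EY: E={T} ∩ Y={T} → {T} (+0)
site 3, node ELY: EY={T} ∪ L={G} → {G,T} (+1)
site 3, node NX: N={A} ∩ X={A} → {A} (+0)
site 3, node ELNXY: ELY={G,T} ∪ NX={A} → {A,G,T} (+1)
per-site changes: [3, 2, 2, 2]; total = 9

C,G,T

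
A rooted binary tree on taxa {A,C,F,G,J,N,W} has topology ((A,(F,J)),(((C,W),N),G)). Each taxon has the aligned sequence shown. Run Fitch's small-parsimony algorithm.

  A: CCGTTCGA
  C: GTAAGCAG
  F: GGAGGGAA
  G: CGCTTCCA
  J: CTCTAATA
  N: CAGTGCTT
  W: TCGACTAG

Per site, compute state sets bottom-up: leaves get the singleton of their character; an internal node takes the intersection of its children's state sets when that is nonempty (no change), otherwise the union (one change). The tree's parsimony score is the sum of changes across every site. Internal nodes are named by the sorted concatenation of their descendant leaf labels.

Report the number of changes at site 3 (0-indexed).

2

[col 0] FJ: children F:{G}, J:{C} ∪→ {C,G}; cost 1
[col 0] AFJ: children A:{C}, FJ:{C,G} ∩→ {C}; cost 0
[col 0] CW: children C:{G}, W:{T} ∪→ {G,T}; cost 1
[col 0] CNW: children CW:{G,T}, N:{C} ∪→ {C,G,T}; cost 1
[col 0] CGNW: children CNW:{C,G,T}, G:{C} ∩→ {C}; cost 0
[col 0] ACFGJNW: children AFJ:{C}, CGNW:{C} ∩→ {C}; cost 0
[col 1] FJ: children F:{G}, J:{T} ∪→ {G,T}; cost 1
[col 1] AFJ: children A:{C}, FJ:{G,T} ∪→ {C,G,T}; cost 1
[col 1] CW: children C:{T}, W:{C} ∪→ {C,T}; cost 1
[col 1] CNW: children CW:{C,T}, N:{A} ∪→ {A,C,T}; cost 1
[col 1] CGNW: children CNW:{A,C,T}, G:{G} ∪→ {A,C,G,T}; cost 1
[col 1] ACFGJNW: children AFJ:{C,G,T}, CGNW:{A,C,G,T} ∩→ {C,G,T}; cost 0
[col 2] FJ: children F:{A}, J:{C} ∪→ {A,C}; cost 1
[col 2] AFJ: children A:{G}, FJ:{A,C} ∪→ {A,C,G}; cost 1
[col 2] CW: children C:{A}, W:{G} ∪→ {A,G}; cost 1
[col 2] CNW: children CW:{A,G}, N:{G} ∩→ {G}; cost 0
[col 2] CGNW: children CNW:{G}, G:{C} ∪→ {C,G}; cost 1
[col 2] ACFGJNW: children AFJ:{A,C,G}, CGNW:{C,G} ∩→ {C,G}; cost 0
[col 3] FJ: children F:{G}, J:{T} ∪→ {G,T}; cost 1
[col 3] AFJ: children A:{T}, FJ:{G,T} ∩→ {T}; cost 0
[col 3] CW: children C:{A}, W:{A} ∩→ {A}; cost 0
[col 3] CNW: children CW:{A}, N:{T} ∪→ {A,T}; cost 1
[col 3] CGNW: children CNW:{A,T}, G:{T} ∩→ {T}; cost 0
[col 3] ACFGJNW: children AFJ:{T}, CGNW:{T} ∩→ {T}; cost 0
[col 4] FJ: children F:{G}, J:{A} ∪→ {A,G}; cost 1
[col 4] AFJ: children A:{T}, FJ:{A,G} ∪→ {A,G,T}; cost 1
[col 4] CW: children C:{G}, W:{C} ∪→ {C,G}; cost 1
[col 4] CNW: children CW:{C,G}, N:{G} ∩→ {G}; cost 0
[col 4] CGNW: children CNW:{G}, G:{T} ∪→ {G,T}; cost 1
[col 4] ACFGJNW: children AFJ:{A,G,T}, CGNW:{G,T} ∩→ {G,T}; cost 0
[col 5] FJ: children F:{G}, J:{A} ∪→ {A,G}; cost 1
[col 5] AFJ: children A:{C}, FJ:{A,G} ∪→ {A,C,G}; cost 1
[col 5] CW: children C:{C}, W:{T} ∪→ {C,T}; cost 1
[col 5] CNW: children CW:{C,T}, N:{C} ∩→ {C}; cost 0
[col 5] CGNW: children CNW:{C}, G:{C} ∩→ {C}; cost 0
[col 5] ACFGJNW: children AFJ:{A,C,G}, CGNW:{C} ∩→ {C}; cost 0
[col 6] FJ: children F:{A}, J:{T} ∪→ {A,T}; cost 1
[col 6] AFJ: children A:{G}, FJ:{A,T} ∪→ {A,G,T}; cost 1
[col 6] CW: children C:{A}, W:{A} ∩→ {A}; cost 0
[col 6] CNW: children CW:{A}, N:{T} ∪→ {A,T}; cost 1
[col 6] CGNW: children CNW:{A,T}, G:{C} ∪→ {A,C,T}; cost 1
[col 6] ACFGJNW: children AFJ:{A,G,T}, CGNW:{A,C,T} ∩→ {A,T}; cost 0
[col 7] FJ: children F:{A}, J:{A} ∩→ {A}; cost 0
[col 7] AFJ: children A:{A}, FJ:{A} ∩→ {A}; cost 0
[col 7] CW: children C:{G}, W:{G} ∩→ {G}; cost 0
[col 7] CNW: children CW:{G}, N:{T} ∪→ {G,T}; cost 1
[col 7] CGNW: children CNW:{G,T}, G:{A} ∪→ {A,G,T}; cost 1
[col 7] ACFGJNW: children AFJ:{A}, CGNW:{A,G,T} ∩→ {A}; cost 0
per-site changes: [3, 5, 4, 2, 4, 3, 4, 2]; total = 27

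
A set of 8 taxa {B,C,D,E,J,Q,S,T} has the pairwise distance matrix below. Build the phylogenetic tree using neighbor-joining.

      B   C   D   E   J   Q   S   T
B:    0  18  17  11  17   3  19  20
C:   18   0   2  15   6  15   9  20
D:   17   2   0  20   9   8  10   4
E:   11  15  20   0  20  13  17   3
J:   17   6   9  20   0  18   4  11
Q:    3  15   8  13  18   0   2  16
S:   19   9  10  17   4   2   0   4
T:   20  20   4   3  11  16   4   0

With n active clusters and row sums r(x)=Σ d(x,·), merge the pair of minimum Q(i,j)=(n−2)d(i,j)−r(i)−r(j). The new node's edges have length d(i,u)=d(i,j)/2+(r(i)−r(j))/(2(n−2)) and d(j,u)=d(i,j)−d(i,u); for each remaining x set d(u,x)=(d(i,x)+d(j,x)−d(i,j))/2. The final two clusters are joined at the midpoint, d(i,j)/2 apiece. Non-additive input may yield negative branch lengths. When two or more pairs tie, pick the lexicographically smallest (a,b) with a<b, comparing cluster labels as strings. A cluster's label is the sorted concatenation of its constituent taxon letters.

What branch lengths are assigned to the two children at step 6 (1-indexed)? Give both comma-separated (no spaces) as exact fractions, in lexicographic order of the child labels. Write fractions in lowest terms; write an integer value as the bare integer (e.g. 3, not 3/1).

step 1: merge (B,Q) at d=3, Q=-162; branch lengths B→4, Q→-1; new cluster BQ
  updated: d(BQ,C)=15, d(BQ,D)=11, d(BQ,E)=21/2, d(BQ,J)=16, d(BQ,S)=9, d(BQ,T)=33/2
step 2: merge (E,T) at d=3, Q=-129; branch lengths E→21/5, T→-6/5; new cluster ET
  updated: d(BQ,ET)=12, d(C,ET)=16, d(D,ET)=21/2, d(ET,J)=14, d(ET,S)=9
step 3: merge (C,D) at d=2, Q=-165/2; branch lengths C→27/16, D→5/16; new cluster CD
  updated: d(BQ,CD)=12, d(CD,ET)=49/4, d(CD,J)=13/2, d(CD,S)=17/2
step 4: merge (BQ,ET) at d=12, Q=-241/4; branch lengths BQ→151/24, ET→137/24; new cluster BEQT
  updated: d(BEQT,CD)=49/8, d(BEQT,J)=9, d(BEQT,S)=3
step 5: merge (BEQT,S) at d=3, Q=-221/8; branch lengths BEQT→69/32, S→27/32; new cluster BEQST
  updated: d(BEQST,CD)=93/16, d(BEQST,J)=5
step 6: merge (BEQST,CD) at d=93/16, Q=-277/16; branch lengths BEQST→69/32, CD→117/32; new cluster BCDEQST
  updated: d(BCDEQST,J)=91/32
step 7: merge (BCDEQST,J) at d=91/32; branch lengths BCDEQST→91/64, J→91/64; new cluster BCDEJQST
final tree: (((((B:4,Q:-1):151/24,(E:21/5,T:-6/5):137/24):69/32,S:27/32):69/32,(C:27/16,D:5/16):117/32):91/64,J:91/64)
total length: 1013/32

69/32,117/32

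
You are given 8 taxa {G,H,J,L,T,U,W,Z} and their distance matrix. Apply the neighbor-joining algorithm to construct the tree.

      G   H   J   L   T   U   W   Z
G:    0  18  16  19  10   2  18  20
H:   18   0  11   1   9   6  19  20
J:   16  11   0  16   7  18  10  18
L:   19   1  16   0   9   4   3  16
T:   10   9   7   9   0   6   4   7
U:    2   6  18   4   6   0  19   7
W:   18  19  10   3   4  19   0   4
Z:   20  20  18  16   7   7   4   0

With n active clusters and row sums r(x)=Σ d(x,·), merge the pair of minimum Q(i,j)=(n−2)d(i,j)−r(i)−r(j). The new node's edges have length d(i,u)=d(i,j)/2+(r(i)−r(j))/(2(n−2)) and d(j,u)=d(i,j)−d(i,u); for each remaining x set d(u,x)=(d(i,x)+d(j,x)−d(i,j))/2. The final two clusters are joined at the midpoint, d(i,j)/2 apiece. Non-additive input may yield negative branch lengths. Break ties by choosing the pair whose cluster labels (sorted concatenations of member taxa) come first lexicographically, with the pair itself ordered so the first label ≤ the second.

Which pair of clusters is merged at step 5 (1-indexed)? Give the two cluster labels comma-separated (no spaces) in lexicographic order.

step 1: merge (G,U) at d=2, Q=-153; branch lengths G→53/12, U→-29/12; new cluster GU
  updated: d(GU,H)=11, d(GU,J)=16, d(GU,L)=21/2, d(GU,T)=7, d(GU,W)=35/2, d(GU,Z)=25/2
step 2: merge (H,L) at d=1, Q=-243/2; branch lengths H→41/20, L→-21/20; new cluster HL
  updated: d(GU,HL)=41/4, d(HL,J)=13, d(HL,T)=17/2, d(HL,W)=21/2, d(HL,Z)=35/2
step 3: merge (W,Z) at d=4, Q=-89; branch lengths W→3/8, Z→29/8; new cluster WZ
  updated: d(GU,WZ)=13, d(HL,WZ)=12, d(J,WZ)=12, d(T,WZ)=7/2
step 4: merge (GU,HL) at d=41/4, Q=-237/4; branch lengths GU→133/24, HL→113/24; new cluster GHLU
  updated: d(GHLU,J)=75/8, d(GHLU,T)=21/8, d(GHLU,WZ)=59/8
step 5: merge (GHLU,J) at d=75/8, Q=-29; branch lengths GHLU→39/16, J→111/16; new cluster GHJLU
  updated: d(GHJLU,T)=1/8, d(GHJLU,WZ)=5
step 6: merge (GHJLU,T) at d=1/8, Q=-69/8; branch lengths GHJLU→13/16, T→-11/16; new cluster GHJLTU
  updated: d(GHJLTU,WZ)=67/16
step 7: merge (GHJLTU,WZ) at d=67/16; branch lengths GHJLTU→67/32, WZ→67/32; new cluster GHJLTUWZ
final tree: (((((G:53/12,U:-29/12):133/24,(H:41/20,L:-21/20):113/24):39/16,J:111/16):13/16,T:-11/16):67/32,(W:3/8,Z:29/8):67/32)
total length: 495/16

GHLU,J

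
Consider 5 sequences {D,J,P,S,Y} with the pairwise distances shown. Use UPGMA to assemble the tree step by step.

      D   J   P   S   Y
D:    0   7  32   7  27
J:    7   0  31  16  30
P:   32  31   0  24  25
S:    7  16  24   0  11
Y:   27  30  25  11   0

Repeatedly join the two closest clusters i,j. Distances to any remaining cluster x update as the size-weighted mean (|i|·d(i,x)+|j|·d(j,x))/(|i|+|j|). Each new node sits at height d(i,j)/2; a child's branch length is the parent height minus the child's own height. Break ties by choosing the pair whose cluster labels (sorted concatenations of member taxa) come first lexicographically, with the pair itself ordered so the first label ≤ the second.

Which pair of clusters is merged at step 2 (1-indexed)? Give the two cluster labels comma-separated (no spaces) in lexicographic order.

step 1: merge (D,J) at d=7; branch lengths D→7/2, J→7/2; new cluster DJ
  updated: d(DJ,P)=63/2, d(DJ,S)=23/2, d(DJ,Y)=57/2
step 2: merge (S,Y) at d=11; branch lengths S→11/2, Y→11/2; new cluster SY
  updated: d(DJ,SY)=20, d(P,SY)=49/2
step 3: merge (DJ,SY) at d=20; branch lengths DJ→13/2, SY→9/2; new cluster DJSY
  updated: d(DJSY,P)=28
step 4: merge (DJSY,P) at d=28; branch lengths DJSY→4, P→14; new cluster DJPSY
final tree: (((D:7/2,J:7/2):13/2,(S:11/2,Y:11/2):9/2):4,P:14)
total length: 47

S,Y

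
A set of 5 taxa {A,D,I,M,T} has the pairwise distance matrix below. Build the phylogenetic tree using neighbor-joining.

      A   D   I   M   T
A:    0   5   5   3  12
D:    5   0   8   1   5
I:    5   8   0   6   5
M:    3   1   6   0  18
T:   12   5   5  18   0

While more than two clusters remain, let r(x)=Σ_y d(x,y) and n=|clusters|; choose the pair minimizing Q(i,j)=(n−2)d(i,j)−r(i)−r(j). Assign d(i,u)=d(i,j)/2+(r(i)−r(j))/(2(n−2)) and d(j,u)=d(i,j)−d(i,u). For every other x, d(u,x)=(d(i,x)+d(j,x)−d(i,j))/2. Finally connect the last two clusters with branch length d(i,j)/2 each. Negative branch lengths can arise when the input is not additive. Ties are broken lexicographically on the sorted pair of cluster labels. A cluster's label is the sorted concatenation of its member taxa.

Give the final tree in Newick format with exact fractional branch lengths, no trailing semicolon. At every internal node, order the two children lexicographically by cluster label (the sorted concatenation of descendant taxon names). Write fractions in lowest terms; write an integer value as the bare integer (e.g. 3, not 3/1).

(((A:13/8,(I:-1/6,T:31/6):35/8):15/8,D:-3/8):11/16,M:11/16)

iteration 1: select I,T (d=5, Q=-49); attach at lengths (-1/6, 31/6); label the merged cluster IT
  updated: d(A,IT)=6, d(D,IT)=4, d(IT,M)=19/2
iteration 2: select A,IT (d=6, Q=-43/2); attach at lengths (13/8, 35/8); label the merged cluster AIT
  updated: d(AIT,D)=3/2, d(AIT,M)=13/4
iteration 3: select AIT,D (d=3/2, Q=-23/4); attach at lengths (15/8, -3/8); label the merged cluster ADIT
  updated: d(ADIT,M)=11/8
iteration 4: select ADIT,M (d=11/8); attach at lengths (11/16, 11/16); label the merged cluster ADIMT
final tree: (((A:13/8,(I:-1/6,T:31/6):35/8):15/8,D:-3/8):11/16,M:11/16)
total length: 111/8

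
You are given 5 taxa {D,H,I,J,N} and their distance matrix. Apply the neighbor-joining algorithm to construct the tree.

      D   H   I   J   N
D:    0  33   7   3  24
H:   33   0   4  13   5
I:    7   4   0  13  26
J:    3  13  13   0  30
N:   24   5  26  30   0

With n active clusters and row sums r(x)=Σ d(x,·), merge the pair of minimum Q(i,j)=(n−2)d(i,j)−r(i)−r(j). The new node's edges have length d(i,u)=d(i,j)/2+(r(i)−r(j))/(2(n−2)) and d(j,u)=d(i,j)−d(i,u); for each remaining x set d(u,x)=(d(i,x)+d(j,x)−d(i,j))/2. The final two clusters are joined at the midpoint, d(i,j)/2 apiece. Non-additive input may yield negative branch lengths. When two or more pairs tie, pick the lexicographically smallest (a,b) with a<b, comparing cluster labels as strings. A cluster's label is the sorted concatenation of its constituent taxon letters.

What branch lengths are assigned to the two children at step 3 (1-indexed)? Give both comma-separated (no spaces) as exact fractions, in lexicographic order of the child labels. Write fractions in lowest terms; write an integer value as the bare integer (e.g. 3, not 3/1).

17/2,25/2

1. join H+N (d=5, Q=-125) ⇒ HN; edges |H|=-5/2, |N|=15/2
  updated: d(D,HN)=26, d(HN,I)=25/2, d(HN,J)=19
2. join D+J (d=3, Q=-65) ⇒ DJ; edges |D|=7/4, |J|=5/4
  updated: d(DJ,HN)=21, d(DJ,I)=17/2
3. join DJ+HN (d=21, Q=-42) ⇒ DHJN; edges |DJ|=17/2, |HN|=25/2
  updated: d(DHJN,I)=0
4. join DHJN+I (d=0) ⇒ DHIJN; edges |DHJN|=0, |I|=0
final tree: (((D:7/4,J:5/4):17/2,(H:-5/2,N:15/2):25/2):0,I:0)
total length: 29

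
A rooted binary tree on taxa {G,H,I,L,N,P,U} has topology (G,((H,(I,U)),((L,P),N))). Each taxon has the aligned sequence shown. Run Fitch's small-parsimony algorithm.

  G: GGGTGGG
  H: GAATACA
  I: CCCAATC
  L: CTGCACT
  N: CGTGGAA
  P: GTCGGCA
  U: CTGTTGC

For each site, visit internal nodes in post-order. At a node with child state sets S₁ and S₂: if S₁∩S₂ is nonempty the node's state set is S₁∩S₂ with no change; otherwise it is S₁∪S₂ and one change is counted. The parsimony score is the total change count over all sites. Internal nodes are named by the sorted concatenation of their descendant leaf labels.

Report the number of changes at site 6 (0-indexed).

[col 0] IU: children I:{C}, U:{C} ∩→ {C}; cost 0
[col 0] HIU: children H:{G}, IU:{C} ∪→ {C,G}; cost 1
[col 0] LP: children L:{C}, P:{G} ∪→ {C,G}; cost 1
[col 0] LNP: children LP:{C,G}, N:{C} ∩→ {C}; cost 0
[col 0] HILNPU: children HIU:{C,G}, LNP:{C} ∩→ {C}; cost 0
[col 0] GHILNPU: children G:{G}, HILNPU:{C} ∪→ {C,G}; cost 1
[col 1] IU: children I:{C}, U:{T} ∪→ {C,T}; cost 1
[col 1] HIU: children H:{A}, IU:{C,T} ∪→ {A,C,T}; cost 1
[col 1] LP: children L:{T}, P:{T} ∩→ {T}; cost 0
[col 1] LNP: children LP:{T}, N:{G} ∪→ {G,T}; cost 1
[col 1] HILNPU: children HIU:{A,C,T}, LNP:{G,T} ∩→ {T}; cost 0
[col 1] GHILNPU: children G:{G}, HILNPU:{T} ∪→ {G,T}; cost 1
[col 2] IU: children I:{C}, U:{G} ∪→ {C,G}; cost 1
[col 2] HIU: children H:{A}, IU:{C,G} ∪→ {A,C,G}; cost 1
[col 2] LP: children L:{G}, P:{C} ∪→ {C,G}; cost 1
[col 2] LNP: children LP:{C,G}, N:{T} ∪→ {C,G,T}; cost 1
[col 2] HILNPU: children HIU:{A,C,G}, LNP:{C,G,T} ∩→ {C,G}; cost 0
[col 2] GHILNPU: children G:{G}, HILNPU:{C,G} ∩→ {G}; cost 0
[col 3] IU: children I:{A}, U:{T} ∪→ {A,T}; cost 1
[col 3] HIU: children H:{T}, IU:{A,T} ∩→ {T}; cost 0
[col 3] LP: children L:{C}, P:{G} ∪→ {C,G}; cost 1
[col 3] LNP: children LP:{C,G}, N:{G} ∩→ {G}; cost 0
[col 3] HILNPU: children HIU:{T}, LNP:{G} ∪→ {G,T}; cost 1
[col 3] GHILNPU: children G:{T}, HILNPU:{G,T} ∩→ {T}; cost 0
[col 4] IU: children I:{A}, U:{T} ∪→ {A,T}; cost 1
[col 4] HIU: children H:{A}, IU:{A,T} ∩→ {A}; cost 0
[col 4] LP: children L:{A}, P:{G} ∪→ {A,G}; cost 1
[col 4] LNP: children LP:{A,G}, N:{G} ∩→ {G}; cost 0
[col 4] HILNPU: children HIU:{A}, LNP:{G} ∪→ {A,G}; cost 1
[col 4] GHILNPU: children G:{G}, HILNPU:{A,G} ∩→ {G}; cost 0
[col 5] IU: children I:{T}, U:{G} ∪→ {G,T}; cost 1
[col 5] HIU: children H:{C}, IU:{G,T} ∪→ {C,G,T}; cost 1
[col 5] LP: children L:{C}, P:{C} ∩→ {C}; cost 0
[col 5] LNP: children LP:{C}, N:{A} ∪→ {A,C}; cost 1
[col 5] HILNPU: children HIU:{C,G,T}, LNP:{A,C} ∩→ {C}; cost 0
[col 5] GHILNPU: children G:{G}, HILNPU:{C} ∪→ {C,G}; cost 1
[col 6] IU: children I:{C}, U:{C} ∩→ {C}; cost 0
[col 6] HIU: children H:{A}, IU:{C} ∪→ {A,C}; cost 1
[col 6] LP: children L:{T}, P:{A} ∪→ {A,T}; cost 1
[col 6] LNP: children LP:{A,T}, N:{A} ∩→ {A}; cost 0
[col 6] HILNPU: children HIU:{A,C}, LNP:{A} ∩→ {A}; cost 0
[col 6] GHILNPU: children G:{G}, HILNPU:{A} ∪→ {A,G}; cost 1
per-site changes: [3, 4, 4, 3, 3, 4, 3]; total = 24

3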